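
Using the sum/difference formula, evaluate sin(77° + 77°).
sin(77° + 77°) = sin 77° cos 77° + cos 77° sin 77° = 0.4384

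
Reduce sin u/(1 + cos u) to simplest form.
sin u/(1 + cos u) = tan(u/2) (using Half angle)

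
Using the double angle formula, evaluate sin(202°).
sin(202°) = 2 sin 101° cos 101° = -0.3746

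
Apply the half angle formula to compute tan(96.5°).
tan(96.5°) = sin 193° / (1 + cos 193°) = -8.777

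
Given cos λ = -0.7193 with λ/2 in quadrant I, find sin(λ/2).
sin(λ/2) = ±√((1 - cos λ)/2); positive since λ/2 ∈ QI, so sin(λ/2) = 0.9272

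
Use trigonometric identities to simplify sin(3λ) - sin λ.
sin(3λ) - sin λ = 2 cos(2λ) sin λ (using Sum-to-product)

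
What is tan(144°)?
tan(144°) = -0.7265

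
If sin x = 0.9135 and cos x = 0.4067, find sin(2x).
sin(2x) = 2 sin x cos x = 0.743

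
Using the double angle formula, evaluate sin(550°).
sin(550°) = 2 sin 275° cos 275° = -0.1736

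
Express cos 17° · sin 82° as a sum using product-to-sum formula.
cos 17° sin 82° = (1/2)[sin(17°+82°) - sin(17°-82°)]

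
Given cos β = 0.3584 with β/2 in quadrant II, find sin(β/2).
sin(β/2) = ±√((1 - cos β)/2); positive since β/2 ∈ QII, so sin(β/2) = 0.5664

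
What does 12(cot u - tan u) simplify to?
12(cot u - tan u) = 12(2 cot(2u)) (using Double angle)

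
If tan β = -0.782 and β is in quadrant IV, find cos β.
cos β = 0.7877 (using tan²β + 1 = sec²β)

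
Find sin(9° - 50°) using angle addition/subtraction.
sin(9° - 50°) = sin 9° cos 50° - cos 9° sin 50° = -0.6561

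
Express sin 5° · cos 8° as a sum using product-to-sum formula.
sin 5° cos 8° = (1/2)[sin(5°+8°) + sin(5°-8°)]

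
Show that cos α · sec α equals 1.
LHS = cos α · (1/cos α) = 1 = RHS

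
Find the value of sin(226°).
sin(226°) = -0.7193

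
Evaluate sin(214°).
sin(214°) = -0.5592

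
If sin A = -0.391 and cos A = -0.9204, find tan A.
tan A = sin A / cos A = 0.4248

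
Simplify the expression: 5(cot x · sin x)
5(cot x · sin x) = 5(cos x) (using Quotient identity)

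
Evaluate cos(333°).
cos(333°) = 0.891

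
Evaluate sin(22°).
sin(22°) = 0.3746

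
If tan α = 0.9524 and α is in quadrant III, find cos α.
cos α = -0.7241 (using tan²α + 1 = sec²α)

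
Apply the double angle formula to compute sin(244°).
sin(244°) = 2 sin 122° cos 122° = -0.8988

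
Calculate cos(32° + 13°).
cos(32° + 13°) = cos 32° cos 13° - sin 32° sin 13° = √2/2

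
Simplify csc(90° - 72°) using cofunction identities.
csc(90° - 72°) = sec(72°)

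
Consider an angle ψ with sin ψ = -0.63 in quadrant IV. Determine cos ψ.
cos ψ = √(1 - sin²ψ) = 0.7766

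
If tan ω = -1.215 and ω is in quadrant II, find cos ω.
cos ω = -0.6355 (using tan²ω + 1 = sec²ω)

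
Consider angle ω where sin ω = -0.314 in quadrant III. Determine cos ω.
cos ω = ±√(1 - sin²ω) = -0.9494 (negative in QIII)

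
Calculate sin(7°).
sin(7°) = 0.1219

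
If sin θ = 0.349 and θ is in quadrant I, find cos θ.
cos θ = 0.9371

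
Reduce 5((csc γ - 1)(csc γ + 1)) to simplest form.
5((csc γ - 1)(csc γ + 1)) = 5(cot²γ) (using Diff. of squares)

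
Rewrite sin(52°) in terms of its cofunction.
sin(52°) = cos(90° - 52°) = cos(38°)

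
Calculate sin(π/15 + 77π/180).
sin(π/15 + 77π/180) = sin π/15 cos 77π/180 + cos π/15 sin 77π/180 = 0.9998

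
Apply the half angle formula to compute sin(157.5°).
sin(157.5°) = √((1 - cos 315°)/2) = √(2-√2)/2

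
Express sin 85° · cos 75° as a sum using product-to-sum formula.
sin 85° cos 75° = (1/2)[sin(85°+75°) + sin(85°-75°)]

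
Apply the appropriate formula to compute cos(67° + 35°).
cos(67° + 35°) = cos 67° cos 35° - sin 67° sin 35° = -0.2079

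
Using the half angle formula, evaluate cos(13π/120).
cos(13π/120) = √((1 + cos 13π/60)/2) = 0.9426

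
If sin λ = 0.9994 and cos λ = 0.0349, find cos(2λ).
cos(2λ) = cos²λ - sin²λ = -0.9976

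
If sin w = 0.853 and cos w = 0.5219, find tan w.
tan w = sin w / cos w = 1.634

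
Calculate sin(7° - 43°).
sin(7° - 43°) = sin 7° cos 43° - cos 7° sin 43° = -0.5878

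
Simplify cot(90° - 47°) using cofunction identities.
cot(90° - 47°) = tan(47°)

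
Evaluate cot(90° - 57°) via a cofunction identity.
cot(90° - 57°) = tan(57°) = 1.54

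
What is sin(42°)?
sin(42°) = 0.6691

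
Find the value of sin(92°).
sin(92°) = 0.9994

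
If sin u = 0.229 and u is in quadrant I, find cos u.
cos u = 0.9734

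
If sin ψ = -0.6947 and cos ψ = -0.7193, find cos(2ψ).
cos(2ψ) = cos²ψ - sin²ψ = 0.03478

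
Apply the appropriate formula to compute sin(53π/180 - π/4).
sin(53π/180 - π/4) = sin 53π/180 cos π/4 - cos 53π/180 sin π/4 = 0.1392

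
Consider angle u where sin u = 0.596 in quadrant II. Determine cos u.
cos u = ±√(1 - sin²u) = -0.803 (negative in QII)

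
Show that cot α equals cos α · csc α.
RHS = cos α · (1/sin α) = cos α/sin α = cot α = LHS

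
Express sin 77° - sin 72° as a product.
sin 77° - sin 72° = 2 cos(74.5°) sin(2.5°)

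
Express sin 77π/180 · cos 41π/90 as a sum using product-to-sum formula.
sin 77π/180 cos 41π/90 = (1/2)[sin(77π/180+41π/90) + sin(77π/180-41π/90)]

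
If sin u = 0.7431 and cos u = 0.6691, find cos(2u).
cos(2u) = cos²u - sin²u = -0.1045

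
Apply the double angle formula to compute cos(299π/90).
cos(299π/90) = cos²299π/180 - sin²299π/180 = -0.5299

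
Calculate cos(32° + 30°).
cos(32° + 30°) = cos 32° cos 30° - sin 32° sin 30° = 0.4695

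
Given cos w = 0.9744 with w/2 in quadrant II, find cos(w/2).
cos(w/2) = ±√((1 + cos w)/2); negative since w/2 ∈ QII, so cos(w/2) = -0.9936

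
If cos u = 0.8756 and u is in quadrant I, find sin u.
sin u = 0.483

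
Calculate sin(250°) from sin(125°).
sin(250°) = 2 sin 125° cos 125° = -0.9397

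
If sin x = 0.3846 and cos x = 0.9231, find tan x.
tan x = sin x / cos x = 0.4166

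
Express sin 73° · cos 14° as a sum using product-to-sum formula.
sin 73° cos 14° = (1/2)[sin(73°+14°) + sin(73°-14°)]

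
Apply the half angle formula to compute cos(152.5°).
cos(152.5°) = -√((1 + cos 305°)/2) = -0.887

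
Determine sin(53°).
sin(53°) = 0.7986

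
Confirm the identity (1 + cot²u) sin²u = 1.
LHS = csc²u · sin²u = (1/sin²u) · sin²u = 1 = RHS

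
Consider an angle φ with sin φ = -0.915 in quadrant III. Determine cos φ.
cos φ = ±√(1 - sin²φ) = -0.4035 (negative in QIII)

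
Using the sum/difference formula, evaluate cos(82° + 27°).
cos(82° + 27°) = cos 82° cos 27° - sin 82° sin 27° = -0.3256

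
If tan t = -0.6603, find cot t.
cot t = 1/tan t = -1.514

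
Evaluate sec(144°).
sec(144°) = -1.236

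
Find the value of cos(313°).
cos(313°) = 0.682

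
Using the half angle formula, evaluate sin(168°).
sin(168°) = √((1 - cos 336°)/2) = 0.2079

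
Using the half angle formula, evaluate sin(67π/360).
sin(67π/360) = √((1 - cos 67π/180)/2) = 0.5519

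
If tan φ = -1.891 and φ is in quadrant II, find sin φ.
sin φ = 0.884 (using tan²φ + 1 = sec²φ)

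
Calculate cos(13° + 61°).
cos(13° + 61°) = cos 13° cos 61° - sin 13° sin 61° = 0.2756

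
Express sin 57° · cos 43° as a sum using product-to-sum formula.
sin 57° cos 43° = (1/2)[sin(57°+43°) + sin(57°-43°)]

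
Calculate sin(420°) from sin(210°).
sin(420°) = 2 sin 210° cos 210° = √3/2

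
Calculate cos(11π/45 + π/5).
cos(11π/45 + π/5) = cos 11π/45 cos π/5 - sin 11π/45 sin π/5 = 0.1736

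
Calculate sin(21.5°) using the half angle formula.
sin(21.5°) = √((1 - cos 43°)/2) = 0.3665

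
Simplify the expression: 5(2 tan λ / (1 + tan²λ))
5(2 tan λ / (1 + tan²λ)) = 5(sin(2λ)) (using Double angle)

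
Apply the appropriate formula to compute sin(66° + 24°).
sin(66° + 24°) = sin 66° cos 24° + cos 66° sin 24° = 1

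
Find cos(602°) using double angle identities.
cos(602°) = cos²301° - sin²301° = -0.4695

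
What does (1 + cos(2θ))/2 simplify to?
(1 + cos(2θ))/2 = cos²θ (using Power reduction)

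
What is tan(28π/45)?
tan(28π/45) = -2.475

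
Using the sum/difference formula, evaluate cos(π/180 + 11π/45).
cos(π/180 + 11π/45) = cos π/180 cos 11π/45 - sin π/180 sin 11π/45 = √2/2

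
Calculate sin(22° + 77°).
sin(22° + 77°) = sin 22° cos 77° + cos 22° sin 77° = 0.9877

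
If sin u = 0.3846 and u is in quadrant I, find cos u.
cos u = 0.9231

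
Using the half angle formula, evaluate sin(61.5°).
sin(61.5°) = √((1 - cos 123°)/2) = 0.8788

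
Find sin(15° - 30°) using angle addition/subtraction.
sin(15° - 30°) = sin 15° cos 30° - cos 15° sin 30° = -(√6-√2)/4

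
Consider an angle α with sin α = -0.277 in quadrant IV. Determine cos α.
cos α = √(1 - sin²α) = 0.9609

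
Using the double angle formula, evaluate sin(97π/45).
sin(97π/45) = 2 sin 97π/90 cos 97π/90 = 0.4695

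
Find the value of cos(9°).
cos(9°) = 0.9877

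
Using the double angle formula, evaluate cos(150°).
cos(150°) = 2cos²75° - 1 = -√3/2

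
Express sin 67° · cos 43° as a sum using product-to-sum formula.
sin 67° cos 43° = (1/2)[sin(67°+43°) + sin(67°-43°)]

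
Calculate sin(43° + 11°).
sin(43° + 11°) = sin 43° cos 11° + cos 43° sin 11° = 0.809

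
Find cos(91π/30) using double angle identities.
cos(91π/30) = cos²91π/60 - sin²91π/60 = -0.9945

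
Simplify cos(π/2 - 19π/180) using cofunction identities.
cos(π/2 - 19π/180) = sin(19π/180)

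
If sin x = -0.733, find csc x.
csc x = 1/sin x = -1.364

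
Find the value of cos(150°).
cos(150°) = -√3/2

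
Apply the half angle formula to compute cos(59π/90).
cos(59π/90) = -√((1 + cos 59π/45)/2) = -0.4695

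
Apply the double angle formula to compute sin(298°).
sin(298°) = 2 sin 149° cos 149° = -0.8829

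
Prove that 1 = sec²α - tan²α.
RHS = 1/cos²α - sin²α/cos²α = (1 - sin²α)/cos²α = cos²α/cos²α = 1 = LHS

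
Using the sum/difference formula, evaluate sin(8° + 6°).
sin(8° + 6°) = sin 8° cos 6° + cos 8° sin 6° = 0.2419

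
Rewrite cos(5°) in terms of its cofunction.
cos(5°) = sin(90° - 5°) = sin(85°)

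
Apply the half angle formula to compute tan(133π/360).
tan(133π/360) = sin 133π/180 / (1 + cos 133π/180) = 2.3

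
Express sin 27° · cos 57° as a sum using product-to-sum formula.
sin 27° cos 57° = (1/2)[sin(27°+57°) + sin(27°-57°)]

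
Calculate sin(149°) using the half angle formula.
sin(149°) = √((1 - cos 298°)/2) = 0.515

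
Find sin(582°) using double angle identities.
sin(582°) = 2 sin 291° cos 291° = -0.6691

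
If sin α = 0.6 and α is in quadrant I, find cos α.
cos α = 0.8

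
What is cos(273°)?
cos(273°) = 0.05234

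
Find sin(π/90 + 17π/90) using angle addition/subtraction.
sin(π/90 + 17π/90) = sin π/90 cos 17π/90 + cos π/90 sin 17π/90 = 0.5878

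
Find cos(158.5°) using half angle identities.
cos(158.5°) = -√((1 + cos 317°)/2) = -0.9304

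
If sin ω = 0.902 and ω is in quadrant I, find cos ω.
cos ω = 0.4317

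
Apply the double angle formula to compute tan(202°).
tan(202°) = 2 tan 101° / (1 - tan²101°) = 0.404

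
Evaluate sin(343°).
sin(343°) = -0.2924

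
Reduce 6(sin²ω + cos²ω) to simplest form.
6(sin²ω + cos²ω) = 6 (using Pythagorean identity)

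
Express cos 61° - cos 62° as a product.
cos 61° - cos 62° = -2 sin(61.5°) sin(-0.5°)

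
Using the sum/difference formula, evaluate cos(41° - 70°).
cos(41° - 70°) = cos 41° cos 70° + sin 41° sin 70° = 0.8746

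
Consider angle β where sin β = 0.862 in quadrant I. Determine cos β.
cos β = √(1 - sin²β) = 0.5069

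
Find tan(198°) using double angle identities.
tan(198°) = 2 tan 99° / (1 - tan²99°) = 0.3249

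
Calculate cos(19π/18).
cos(19π/18) = -0.9848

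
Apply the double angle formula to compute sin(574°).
sin(574°) = 2 sin 287° cos 287° = -0.5592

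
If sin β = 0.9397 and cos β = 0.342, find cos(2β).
cos(2β) = cos²β - sin²β = -0.7661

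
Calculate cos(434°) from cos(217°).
cos(434°) = cos²217° - sin²217° = 0.2756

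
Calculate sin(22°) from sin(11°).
sin(22°) = 2 sin 11° cos 11° = 0.3746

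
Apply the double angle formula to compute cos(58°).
cos(58°) = cos²29° - sin²29° = 0.5299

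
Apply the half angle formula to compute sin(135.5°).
sin(135.5°) = √((1 - cos 271°)/2) = 0.7009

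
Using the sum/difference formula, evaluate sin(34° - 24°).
sin(34° - 24°) = sin 34° cos 24° - cos 34° sin 24° = 0.1736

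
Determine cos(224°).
cos(224°) = -0.7193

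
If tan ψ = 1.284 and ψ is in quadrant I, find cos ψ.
cos ψ = 0.6145 (using tan²ψ + 1 = sec²ψ)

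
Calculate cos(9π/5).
cos(9π/5) = 0.809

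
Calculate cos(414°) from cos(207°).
cos(414°) = cos²207° - sin²207° = 0.5878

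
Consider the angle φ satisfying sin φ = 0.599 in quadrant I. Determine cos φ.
cos φ = √(1 - sin²φ) = 0.8007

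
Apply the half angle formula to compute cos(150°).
cos(150°) = -√((1 + cos 300°)/2) = -√3/2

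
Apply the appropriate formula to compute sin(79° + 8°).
sin(79° + 8°) = sin 79° cos 8° + cos 79° sin 8° = 0.9986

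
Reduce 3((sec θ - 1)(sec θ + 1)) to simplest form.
3((sec θ - 1)(sec θ + 1)) = 3(tan²θ) (using Diff. of squares)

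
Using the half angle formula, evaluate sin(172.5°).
sin(172.5°) = √((1 - cos 345°)/2) = 0.1305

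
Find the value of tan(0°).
tan(0°) = 0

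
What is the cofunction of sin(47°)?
sin(47°) = cos(90° - 47°) = cos(43°)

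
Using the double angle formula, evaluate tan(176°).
tan(176°) = 2 tan 88° / (1 - tan²88°) = -0.06993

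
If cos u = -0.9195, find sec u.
sec u = 1/cos u = -1.088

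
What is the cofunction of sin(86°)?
sin(86°) = cos(90° - 86°) = cos(4°)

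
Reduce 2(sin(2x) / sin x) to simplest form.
2(sin(2x) / sin x) = 2(2 cos x) (using Double angle)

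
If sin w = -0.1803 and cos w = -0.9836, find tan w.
tan w = sin w / cos w = 0.1833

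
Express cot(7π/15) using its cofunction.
cot(7π/15) = tan(π/2 - 7π/15) = tan(π/30)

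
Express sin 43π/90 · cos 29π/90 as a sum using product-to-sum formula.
sin 43π/90 cos 29π/90 = (1/2)[sin(43π/90+29π/90) + sin(43π/90-29π/90)]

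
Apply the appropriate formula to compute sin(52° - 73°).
sin(52° - 73°) = sin 52° cos 73° - cos 52° sin 73° = -0.3584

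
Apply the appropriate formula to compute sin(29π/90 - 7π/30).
sin(29π/90 - 7π/30) = sin 29π/90 cos 7π/30 - cos 29π/90 sin 7π/30 = 0.2756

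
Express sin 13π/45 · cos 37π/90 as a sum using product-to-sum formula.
sin 13π/45 cos 37π/90 = (1/2)[sin(13π/45+37π/90) + sin(13π/45-37π/90)]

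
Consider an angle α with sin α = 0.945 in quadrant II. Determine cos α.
cos α = ±√(1 - sin²α) = -0.3271 (negative in QII)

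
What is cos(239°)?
cos(239°) = -0.515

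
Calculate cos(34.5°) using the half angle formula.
cos(34.5°) = √((1 + cos 69°)/2) = 0.8241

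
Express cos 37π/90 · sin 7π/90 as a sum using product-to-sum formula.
cos 37π/90 sin 7π/90 = (1/2)[sin(37π/90+7π/90) - sin(37π/90-7π/90)]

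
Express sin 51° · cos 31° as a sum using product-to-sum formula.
sin 51° cos 31° = (1/2)[sin(51°+31°) + sin(51°-31°)]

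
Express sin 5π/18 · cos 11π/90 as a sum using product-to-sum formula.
sin 5π/18 cos 11π/90 = (1/2)[sin(5π/18+11π/90) + sin(5π/18-11π/90)]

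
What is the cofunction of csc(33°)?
csc(33°) = sec(90° - 33°) = sec(57°)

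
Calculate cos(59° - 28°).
cos(59° - 28°) = cos 59° cos 28° + sin 59° sin 28° = 0.8572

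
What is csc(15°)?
csc(15°) = 3.864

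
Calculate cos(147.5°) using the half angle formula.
cos(147.5°) = -√((1 + cos 295°)/2) = -0.8434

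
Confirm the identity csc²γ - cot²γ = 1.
LHS = 1/sin²γ - cos²γ/sin²γ = (1 - cos²γ)/sin²γ = sin²γ/sin²γ = 1 = RHS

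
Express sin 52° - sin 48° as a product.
sin 52° - sin 48° = 2 cos(50°) sin(2°)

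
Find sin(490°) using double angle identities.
sin(490°) = 2 sin 245° cos 245° = 0.766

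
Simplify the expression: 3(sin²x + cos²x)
3(sin²x + cos²x) = 3 (using Pythagorean identity)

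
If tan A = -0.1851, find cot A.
cot A = 1/tan A = -5.402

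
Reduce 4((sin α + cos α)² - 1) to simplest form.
4((sin α + cos α)² - 1) = 4(sin(2α)) (using Pythagorean + double angle)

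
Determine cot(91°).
cot(91°) = -0.01746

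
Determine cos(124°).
cos(124°) = -0.5592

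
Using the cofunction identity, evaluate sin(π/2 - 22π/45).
sin(π/2 - 22π/45) = cos(22π/45) = 0.0349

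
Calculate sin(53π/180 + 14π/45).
sin(53π/180 + 14π/45) = sin 53π/180 cos 14π/45 + cos 53π/180 sin 14π/45 = 0.9455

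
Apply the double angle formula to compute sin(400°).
sin(400°) = 2 sin 200° cos 200° = 0.6428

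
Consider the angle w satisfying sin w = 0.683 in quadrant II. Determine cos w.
cos w = ±√(1 - sin²w) = -0.7304 (negative in QII)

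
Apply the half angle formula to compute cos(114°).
cos(114°) = -√((1 + cos 228°)/2) = -0.4067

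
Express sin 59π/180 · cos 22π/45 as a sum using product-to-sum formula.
sin 59π/180 cos 22π/45 = (1/2)[sin(59π/180+22π/45) + sin(59π/180-22π/45)]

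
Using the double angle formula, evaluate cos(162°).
cos(162°) = 1 - 2sin²81° = -0.9511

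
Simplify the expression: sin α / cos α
sin α / cos α = tan α (using Quotient identity)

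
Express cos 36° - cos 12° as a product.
cos 36° - cos 12° = -2 sin(24°) sin(12°)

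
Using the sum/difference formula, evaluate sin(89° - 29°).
sin(89° - 29°) = sin 89° cos 29° - cos 89° sin 29° = √3/2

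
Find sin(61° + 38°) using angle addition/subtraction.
sin(61° + 38°) = sin 61° cos 38° + cos 61° sin 38° = 0.9877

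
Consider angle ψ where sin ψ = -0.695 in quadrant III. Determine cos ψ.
cos ψ = ±√(1 - sin²ψ) = -0.719 (negative in QIII)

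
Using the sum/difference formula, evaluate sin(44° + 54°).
sin(44° + 54°) = sin 44° cos 54° + cos 44° sin 54° = 0.9903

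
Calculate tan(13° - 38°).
tan(13° - 38°) = (tan 13° - tan 38°)/(1 + tan 13° tan 38°) = -0.4663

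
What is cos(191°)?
cos(191°) = -0.9816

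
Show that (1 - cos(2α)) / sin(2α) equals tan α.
LHS = 2sin²α / (2 sin α cos α) = sin α/cos α = tan α = RHS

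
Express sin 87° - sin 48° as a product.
sin 87° - sin 48° = 2 cos(67.5°) sin(19.5°)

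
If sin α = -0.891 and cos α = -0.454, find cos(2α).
cos(2α) = cos²α - sin²α = -0.5878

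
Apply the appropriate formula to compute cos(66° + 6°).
cos(66° + 6°) = cos 66° cos 6° - sin 66° sin 6° = 0.309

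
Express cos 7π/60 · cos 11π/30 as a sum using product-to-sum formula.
cos 7π/60 cos 11π/30 = (1/2)[cos(7π/60-11π/30) + cos(7π/60+11π/30)]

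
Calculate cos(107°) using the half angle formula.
cos(107°) = -√((1 + cos 214°)/2) = -0.2924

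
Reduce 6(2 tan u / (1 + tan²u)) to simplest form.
6(2 tan u / (1 + tan²u)) = 6(sin(2u)) (using Double angle)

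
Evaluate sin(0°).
sin(0°) = 0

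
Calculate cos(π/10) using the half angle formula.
cos(π/10) = √((1 + cos π/5)/2) = 0.9511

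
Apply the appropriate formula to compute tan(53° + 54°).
tan(53° + 54°) = (tan 53° + tan 54°)/(1 - tan 53° tan 54°) = -3.271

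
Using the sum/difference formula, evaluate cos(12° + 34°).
cos(12° + 34°) = cos 12° cos 34° - sin 12° sin 34° = 0.6947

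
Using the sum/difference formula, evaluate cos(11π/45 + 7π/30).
cos(11π/45 + 7π/30) = cos 11π/45 cos 7π/30 - sin 11π/45 sin 7π/30 = 0.06976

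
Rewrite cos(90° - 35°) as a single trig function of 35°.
cos(90° - 35°) = sin(35°)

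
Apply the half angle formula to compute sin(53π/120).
sin(53π/120) = √((1 - cos 53π/60)/2) = 0.9833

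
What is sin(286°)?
sin(286°) = -0.9613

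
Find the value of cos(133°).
cos(133°) = -0.682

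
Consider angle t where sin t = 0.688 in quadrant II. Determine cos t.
cos t = ±√(1 - sin²t) = -0.7257 (negative in QII)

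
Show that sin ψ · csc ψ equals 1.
LHS = sin ψ · (1/sin ψ) = 1 = RHS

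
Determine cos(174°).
cos(174°) = -0.9945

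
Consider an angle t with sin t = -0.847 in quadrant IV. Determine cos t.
cos t = √(1 - sin²t) = 0.5316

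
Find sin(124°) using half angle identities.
sin(124°) = √((1 - cos 248°)/2) = 0.829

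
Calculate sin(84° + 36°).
sin(84° + 36°) = sin 84° cos 36° + cos 84° sin 36° = √3/2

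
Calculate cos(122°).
cos(122°) = -0.5299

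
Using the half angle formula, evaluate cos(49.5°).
cos(49.5°) = √((1 + cos 99°)/2) = 0.6494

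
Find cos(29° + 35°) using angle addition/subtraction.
cos(29° + 35°) = cos 29° cos 35° - sin 29° sin 35° = 0.4384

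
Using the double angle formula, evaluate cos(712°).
cos(712°) = 1 - 2sin²356° = 0.9903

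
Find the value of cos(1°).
cos(1°) = 0.9998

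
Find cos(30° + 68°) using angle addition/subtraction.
cos(30° + 68°) = cos 30° cos 68° - sin 30° sin 68° = -0.1392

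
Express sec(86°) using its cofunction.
sec(86°) = csc(90° - 86°) = csc(4°)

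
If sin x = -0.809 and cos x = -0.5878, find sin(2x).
sin(2x) = 2 sin x cos x = 0.9511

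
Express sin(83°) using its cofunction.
sin(83°) = cos(90° - 83°) = cos(7°)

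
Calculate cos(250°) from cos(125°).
cos(250°) = cos²125° - sin²125° = -0.342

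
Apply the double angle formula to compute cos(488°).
cos(488°) = 2cos²244° - 1 = -0.6157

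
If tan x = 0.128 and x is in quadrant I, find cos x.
cos x = 0.9919 (using tan²x + 1 = sec²x)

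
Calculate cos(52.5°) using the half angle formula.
cos(52.5°) = √((1 + cos 105°)/2) = 0.6088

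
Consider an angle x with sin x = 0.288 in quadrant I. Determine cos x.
cos x = √(1 - sin²x) = 0.9576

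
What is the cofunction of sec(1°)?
sec(1°) = csc(90° - 1°) = csc(89°)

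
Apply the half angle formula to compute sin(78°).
sin(78°) = √((1 - cos 156°)/2) = 0.9781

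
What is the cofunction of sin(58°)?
sin(58°) = cos(90° - 58°) = cos(32°)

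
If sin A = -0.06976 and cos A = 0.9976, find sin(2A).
sin(2A) = 2 sin A cos A = -0.1392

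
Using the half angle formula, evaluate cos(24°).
cos(24°) = √((1 + cos 48°)/2) = 0.9135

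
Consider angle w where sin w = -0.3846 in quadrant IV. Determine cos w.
cos w = √(1 - sin²w) = 0.9231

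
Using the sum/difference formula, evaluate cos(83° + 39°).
cos(83° + 39°) = cos 83° cos 39° - sin 83° sin 39° = -0.5299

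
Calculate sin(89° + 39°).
sin(89° + 39°) = sin 89° cos 39° + cos 89° sin 39° = 0.788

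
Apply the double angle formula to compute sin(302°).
sin(302°) = 2 sin 151° cos 151° = -0.848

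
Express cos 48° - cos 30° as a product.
cos 48° - cos 30° = -2 sin(39°) sin(9°)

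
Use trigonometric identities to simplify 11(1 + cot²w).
11(1 + cot²w) = 11(csc²w) (using Pythagorean identity)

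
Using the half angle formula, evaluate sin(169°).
sin(169°) = √((1 - cos 338°)/2) = 0.1908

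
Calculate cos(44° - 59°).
cos(44° - 59°) = cos 44° cos 59° + sin 44° sin 59° = (√6+√2)/4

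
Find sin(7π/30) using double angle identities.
sin(7π/30) = 2 sin 7π/60 cos 7π/60 = 0.6691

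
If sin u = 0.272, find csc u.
csc u = 1/sin u = 3.676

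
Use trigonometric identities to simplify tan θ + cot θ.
tan θ + cot θ = sec θ csc θ (using Quotient identities)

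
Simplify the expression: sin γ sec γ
sin γ sec γ = tan γ (using Reciprocal + quotient)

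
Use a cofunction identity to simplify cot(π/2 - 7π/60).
cot(π/2 - 7π/60) = tan(7π/60)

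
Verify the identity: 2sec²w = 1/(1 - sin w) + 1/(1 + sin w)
RHS = [(1 + sin w) + (1 - sin w)] / [(1 - sin w)(1 + sin w)] = 2/(1 - sin²w) = 2/cos²w = 2sec²w = LHS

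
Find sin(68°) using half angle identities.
sin(68°) = √((1 - cos 136°)/2) = 0.9272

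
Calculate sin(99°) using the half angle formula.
sin(99°) = √((1 - cos 198°)/2) = 0.9877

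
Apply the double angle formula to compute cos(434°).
cos(434°) = cos²217° - sin²217° = 0.2756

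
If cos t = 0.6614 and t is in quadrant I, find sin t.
sin t = 0.75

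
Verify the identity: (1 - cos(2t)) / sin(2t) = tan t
LHS = 2sin²t / (2 sin t cos t) = sin t/cos t = tan t = RHS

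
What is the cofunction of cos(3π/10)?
cos(3π/10) = sin(π/2 - 3π/10) = sin(π/5)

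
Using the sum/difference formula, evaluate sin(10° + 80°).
sin(10° + 80°) = sin 10° cos 80° + cos 10° sin 80° = 1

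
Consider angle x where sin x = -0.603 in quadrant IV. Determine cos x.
cos x = √(1 - sin²x) = 0.7977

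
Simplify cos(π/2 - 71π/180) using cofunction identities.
cos(π/2 - 71π/180) = sin(71π/180)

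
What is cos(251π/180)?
cos(251π/180) = -0.3256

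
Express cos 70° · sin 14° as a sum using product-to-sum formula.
cos 70° sin 14° = (1/2)[sin(70°+14°) - sin(70°-14°)]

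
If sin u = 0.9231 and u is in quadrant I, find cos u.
cos u = 0.3846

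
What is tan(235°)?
tan(235°) = 1.428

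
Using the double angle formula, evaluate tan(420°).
tan(420°) = 2 tan 210° / (1 - tan²210°) = √3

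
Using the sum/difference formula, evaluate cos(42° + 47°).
cos(42° + 47°) = cos 42° cos 47° - sin 42° sin 47° = 0.01745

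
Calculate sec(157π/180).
sec(157π/180) = -1.086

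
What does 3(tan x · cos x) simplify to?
3(tan x · cos x) = 3(sin x) (using Quotient identity)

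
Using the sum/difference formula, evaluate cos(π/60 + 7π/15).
cos(π/60 + 7π/15) = cos π/60 cos 7π/15 - sin π/60 sin 7π/15 = 0.05234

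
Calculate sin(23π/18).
sin(23π/18) = -0.766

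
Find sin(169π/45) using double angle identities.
sin(169π/45) = 2 sin 169π/90 cos 169π/90 = -0.6947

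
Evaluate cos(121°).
cos(121°) = -0.515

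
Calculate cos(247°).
cos(247°) = -0.3907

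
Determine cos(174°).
cos(174°) = -0.9945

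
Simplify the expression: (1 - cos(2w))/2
(1 - cos(2w))/2 = sin²w (using Power reduction)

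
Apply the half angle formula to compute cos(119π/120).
cos(119π/120) = -√((1 + cos 119π/60)/2) = -0.9997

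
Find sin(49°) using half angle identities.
sin(49°) = √((1 - cos 98°)/2) = 0.7547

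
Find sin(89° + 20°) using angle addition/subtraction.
sin(89° + 20°) = sin 89° cos 20° + cos 89° sin 20° = 0.9455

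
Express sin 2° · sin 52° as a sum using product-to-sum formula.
sin 2° sin 52° = (1/2)[cos(2°-52°) - cos(2°+52°)]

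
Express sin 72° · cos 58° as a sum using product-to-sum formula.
sin 72° cos 58° = (1/2)[sin(72°+58°) + sin(72°-58°)]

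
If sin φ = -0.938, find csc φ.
csc φ = 1/sin φ = -1.066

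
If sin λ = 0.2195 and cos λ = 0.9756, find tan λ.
tan λ = sin λ / cos λ = 0.225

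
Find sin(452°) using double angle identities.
sin(452°) = 2 sin 226° cos 226° = 0.9994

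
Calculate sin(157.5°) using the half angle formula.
sin(157.5°) = √((1 - cos 315°)/2) = √(2-√2)/2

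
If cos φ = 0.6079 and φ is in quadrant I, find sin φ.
sin φ = 0.794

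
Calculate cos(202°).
cos(202°) = -0.9272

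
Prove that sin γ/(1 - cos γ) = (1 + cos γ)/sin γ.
LHS = sin γ(1 + cos γ) / ((1 - cos γ)(1 + cos γ)) = sin γ(1 + cos γ) / (1 - cos²γ) = sin γ(1 + cos γ) / sin²γ = (1 + cos γ)/sin γ = RHS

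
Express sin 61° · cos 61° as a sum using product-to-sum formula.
sin 61° cos 61° = (1/2)[sin(61°+61°) + sin(61°-61°)]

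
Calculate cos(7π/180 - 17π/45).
cos(7π/180 - 17π/45) = cos 7π/180 cos 17π/45 + sin 7π/180 sin 17π/45 = 0.4848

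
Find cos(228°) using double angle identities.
cos(228°) = 2cos²114° - 1 = -0.6691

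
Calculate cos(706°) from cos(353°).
cos(706°) = cos²353° - sin²353° = 0.9703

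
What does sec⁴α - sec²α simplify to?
sec⁴α - sec²α = tan⁴α + tan²α (using Pythagorean)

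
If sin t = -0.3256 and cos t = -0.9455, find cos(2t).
cos(2t) = cos²t - sin²t = 0.788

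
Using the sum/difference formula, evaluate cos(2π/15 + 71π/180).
cos(2π/15 + 71π/180) = cos 2π/15 cos 71π/180 - sin 2π/15 sin 71π/180 = -0.08716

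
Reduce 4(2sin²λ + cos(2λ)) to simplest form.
4(2sin²λ + cos(2λ)) = 4 (using Double angle)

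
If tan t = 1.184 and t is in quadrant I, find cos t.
cos t = 0.6452 (using tan²t + 1 = sec²t)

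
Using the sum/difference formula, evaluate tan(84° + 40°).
tan(84° + 40°) = (tan 84° + tan 40°)/(1 - tan 84° tan 40°) = -1.483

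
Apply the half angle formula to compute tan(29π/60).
tan(29π/60) = sin 29π/30 / (1 + cos 29π/30) = 19.08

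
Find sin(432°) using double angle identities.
sin(432°) = 2 sin 216° cos 216° = 0.9511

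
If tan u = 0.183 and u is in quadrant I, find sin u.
sin u = 0.18 (using tan²u + 1 = sec²u)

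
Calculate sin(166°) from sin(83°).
sin(166°) = 2 sin 83° cos 83° = 0.2419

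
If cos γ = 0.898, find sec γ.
sec γ = 1/cos γ = 1.114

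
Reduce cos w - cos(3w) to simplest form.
cos w - cos(3w) = 2 sin(2w) sin w (using Sum-to-product)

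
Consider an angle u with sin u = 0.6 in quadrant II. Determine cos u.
cos u = ±√(1 - sin²u) = -0.8 (negative in QII)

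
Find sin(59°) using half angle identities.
sin(59°) = √((1 - cos 118°)/2) = 0.8572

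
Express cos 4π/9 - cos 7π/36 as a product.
cos 4π/9 - cos 7π/36 = -2 sin(23π/72) sin(π/8)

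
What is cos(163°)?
cos(163°) = -0.9563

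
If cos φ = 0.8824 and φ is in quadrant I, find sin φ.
sin φ = 0.4705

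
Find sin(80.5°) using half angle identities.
sin(80.5°) = √((1 - cos 161°)/2) = 0.9863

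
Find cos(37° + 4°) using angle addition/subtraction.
cos(37° + 4°) = cos 37° cos 4° - sin 37° sin 4° = 0.7547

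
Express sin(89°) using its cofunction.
sin(89°) = cos(90° - 89°) = cos(1°)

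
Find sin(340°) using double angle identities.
sin(340°) = 2 sin 170° cos 170° = -0.342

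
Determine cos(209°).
cos(209°) = -0.8746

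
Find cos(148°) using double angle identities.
cos(148°) = cos²74° - sin²74° = -0.848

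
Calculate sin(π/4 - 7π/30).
sin(π/4 - 7π/30) = sin π/4 cos 7π/30 - cos π/4 sin 7π/30 = 0.05234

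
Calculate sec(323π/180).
sec(323π/180) = 1.252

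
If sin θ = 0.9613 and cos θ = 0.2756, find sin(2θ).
sin(2θ) = 2 sin θ cos θ = 0.5299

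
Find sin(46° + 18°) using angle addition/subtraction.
sin(46° + 18°) = sin 46° cos 18° + cos 46° sin 18° = 0.8988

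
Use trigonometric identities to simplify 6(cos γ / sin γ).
6(cos γ / sin γ) = 6(cot γ) (using Quotient identity)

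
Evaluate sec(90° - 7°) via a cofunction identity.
sec(90° - 7°) = csc(7°) = 8.206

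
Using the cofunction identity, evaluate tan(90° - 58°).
tan(90° - 58°) = cot(58°) = 0.6249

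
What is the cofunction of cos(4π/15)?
cos(4π/15) = sin(π/2 - 4π/15) = sin(7π/30)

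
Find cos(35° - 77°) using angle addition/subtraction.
cos(35° - 77°) = cos 35° cos 77° + sin 35° sin 77° = 0.7431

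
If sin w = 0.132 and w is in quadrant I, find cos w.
cos w = 0.9912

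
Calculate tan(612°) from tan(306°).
tan(612°) = 2 tan 306° / (1 - tan²306°) = 3.078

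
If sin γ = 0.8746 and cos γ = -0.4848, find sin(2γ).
sin(2γ) = 2 sin γ cos γ = -0.848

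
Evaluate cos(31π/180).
cos(31π/180) = 0.8572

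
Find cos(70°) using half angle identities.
cos(70°) = √((1 + cos 140°)/2) = 0.342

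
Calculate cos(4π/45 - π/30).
cos(4π/45 - π/30) = cos 4π/45 cos π/30 + sin 4π/45 sin π/30 = 0.9848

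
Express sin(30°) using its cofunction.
sin(30°) = cos(90° - 30°) = cos(60°)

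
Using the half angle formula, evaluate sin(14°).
sin(14°) = √((1 - cos 28°)/2) = 0.2419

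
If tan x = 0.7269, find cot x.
cot x = 1/tan x = 1.376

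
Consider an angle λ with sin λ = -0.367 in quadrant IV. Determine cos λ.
cos λ = √(1 - sin²λ) = 0.9302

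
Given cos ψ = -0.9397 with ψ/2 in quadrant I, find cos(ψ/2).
cos(ψ/2) = ±√((1 + cos ψ)/2); positive since ψ/2 ∈ QI, so cos(ψ/2) = 0.1736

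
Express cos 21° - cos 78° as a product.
cos 21° - cos 78° = -2 sin(49.5°) sin(-28.5°)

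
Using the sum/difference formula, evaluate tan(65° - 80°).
tan(65° - 80°) = (tan 65° - tan 80°)/(1 + tan 65° tan 80°) = -(2-√3)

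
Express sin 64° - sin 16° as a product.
sin 64° - sin 16° = 2 cos(40°) sin(24°)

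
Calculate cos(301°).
cos(301°) = 0.515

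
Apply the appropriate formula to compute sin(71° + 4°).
sin(71° + 4°) = sin 71° cos 4° + cos 71° sin 4° = (√6+√2)/4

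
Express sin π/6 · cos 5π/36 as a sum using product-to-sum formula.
sin π/6 cos 5π/36 = (1/2)[sin(π/6+5π/36) + sin(π/6-5π/36)]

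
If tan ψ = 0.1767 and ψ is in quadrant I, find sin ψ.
sin ψ = 0.174 (using tan²ψ + 1 = sec²ψ)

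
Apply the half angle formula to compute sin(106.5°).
sin(106.5°) = √((1 - cos 213°)/2) = 0.9588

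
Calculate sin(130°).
sin(130°) = 0.766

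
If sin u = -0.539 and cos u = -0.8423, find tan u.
tan u = sin u / cos u = 0.6399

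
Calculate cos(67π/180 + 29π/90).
cos(67π/180 + 29π/90) = cos 67π/180 cos 29π/90 - sin 67π/180 sin 29π/90 = -0.5736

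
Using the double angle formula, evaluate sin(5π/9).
sin(5π/9) = 2 sin 5π/18 cos 5π/18 = 0.9848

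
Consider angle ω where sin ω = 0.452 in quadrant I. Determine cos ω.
cos ω = √(1 - sin²ω) = 0.892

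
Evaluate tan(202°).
tan(202°) = 0.404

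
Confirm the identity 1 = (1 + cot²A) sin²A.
RHS = csc²A · sin²A = (1/sin²A) · sin²A = 1 = LHS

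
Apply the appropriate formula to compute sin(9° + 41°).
sin(9° + 41°) = sin 9° cos 41° + cos 9° sin 41° = 0.766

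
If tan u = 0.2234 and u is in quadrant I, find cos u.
cos u = 0.9759 (using tan²u + 1 = sec²u)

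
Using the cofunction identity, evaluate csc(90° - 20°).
csc(90° - 20°) = sec(20°) = 1.064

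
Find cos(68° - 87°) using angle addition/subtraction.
cos(68° - 87°) = cos 68° cos 87° + sin 68° sin 87° = 0.9455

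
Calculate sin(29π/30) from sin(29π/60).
sin(29π/30) = 2 sin 29π/60 cos 29π/60 = 0.1045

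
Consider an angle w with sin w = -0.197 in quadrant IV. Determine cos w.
cos w = √(1 - sin²w) = 0.9804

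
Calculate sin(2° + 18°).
sin(2° + 18°) = sin 2° cos 18° + cos 2° sin 18° = 0.342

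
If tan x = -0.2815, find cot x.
cot x = 1/tan x = -3.552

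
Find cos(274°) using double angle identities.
cos(274°) = cos²137° - sin²137° = 0.06976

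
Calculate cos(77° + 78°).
cos(77° + 78°) = cos 77° cos 78° - sin 77° sin 78° = -0.9063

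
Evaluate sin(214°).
sin(214°) = -0.5592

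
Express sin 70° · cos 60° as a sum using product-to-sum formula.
sin 70° cos 60° = (1/2)[sin(70°+60°) + sin(70°-60°)]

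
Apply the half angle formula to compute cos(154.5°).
cos(154.5°) = -√((1 + cos 309°)/2) = -0.9026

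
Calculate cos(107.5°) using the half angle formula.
cos(107.5°) = -√((1 + cos 215°)/2) = -0.3007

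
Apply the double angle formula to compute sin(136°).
sin(136°) = 2 sin 68° cos 68° = 0.6947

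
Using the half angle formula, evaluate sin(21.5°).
sin(21.5°) = √((1 - cos 43°)/2) = 0.3665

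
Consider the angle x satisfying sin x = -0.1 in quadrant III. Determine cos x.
cos x = ±√(1 - sin²x) = -0.995 (negative in QIII)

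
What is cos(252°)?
cos(252°) = -0.309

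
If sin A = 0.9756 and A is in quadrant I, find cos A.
cos A = 0.2196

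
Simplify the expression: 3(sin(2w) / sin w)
3(sin(2w) / sin w) = 3(2 cos w) (using Double angle)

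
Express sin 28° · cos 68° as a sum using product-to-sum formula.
sin 28° cos 68° = (1/2)[sin(28°+68°) + sin(28°-68°)]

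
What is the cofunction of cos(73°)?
cos(73°) = sin(90° - 73°) = sin(17°)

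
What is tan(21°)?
tan(21°) = 0.3839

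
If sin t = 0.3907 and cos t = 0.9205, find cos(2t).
cos(2t) = cos²t - sin²t = 0.6947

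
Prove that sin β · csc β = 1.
LHS = sin β · (1/sin β) = 1 = RHS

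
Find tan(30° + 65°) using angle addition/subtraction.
tan(30° + 65°) = (tan 30° + tan 65°)/(1 - tan 30° tan 65°) = -11.43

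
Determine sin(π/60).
sin(π/60) = 0.05234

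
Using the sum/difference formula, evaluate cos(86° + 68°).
cos(86° + 68°) = cos 86° cos 68° - sin 86° sin 68° = -0.8988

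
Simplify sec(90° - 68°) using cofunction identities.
sec(90° - 68°) = csc(68°)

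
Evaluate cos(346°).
cos(346°) = 0.9703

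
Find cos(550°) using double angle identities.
cos(550°) = 2cos²275° - 1 = -0.9848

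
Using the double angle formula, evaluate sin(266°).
sin(266°) = 2 sin 133° cos 133° = -0.9976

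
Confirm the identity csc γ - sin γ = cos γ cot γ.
LHS = 1/sin γ - sin γ = (1 - sin²γ)/sin γ = cos²γ/sin γ = cos γ · (cos γ/sin γ) = cos γ cot γ = RHS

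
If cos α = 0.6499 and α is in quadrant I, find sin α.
sin α = 0.76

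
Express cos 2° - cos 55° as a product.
cos 2° - cos 55° = -2 sin(28.5°) sin(-26.5°)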